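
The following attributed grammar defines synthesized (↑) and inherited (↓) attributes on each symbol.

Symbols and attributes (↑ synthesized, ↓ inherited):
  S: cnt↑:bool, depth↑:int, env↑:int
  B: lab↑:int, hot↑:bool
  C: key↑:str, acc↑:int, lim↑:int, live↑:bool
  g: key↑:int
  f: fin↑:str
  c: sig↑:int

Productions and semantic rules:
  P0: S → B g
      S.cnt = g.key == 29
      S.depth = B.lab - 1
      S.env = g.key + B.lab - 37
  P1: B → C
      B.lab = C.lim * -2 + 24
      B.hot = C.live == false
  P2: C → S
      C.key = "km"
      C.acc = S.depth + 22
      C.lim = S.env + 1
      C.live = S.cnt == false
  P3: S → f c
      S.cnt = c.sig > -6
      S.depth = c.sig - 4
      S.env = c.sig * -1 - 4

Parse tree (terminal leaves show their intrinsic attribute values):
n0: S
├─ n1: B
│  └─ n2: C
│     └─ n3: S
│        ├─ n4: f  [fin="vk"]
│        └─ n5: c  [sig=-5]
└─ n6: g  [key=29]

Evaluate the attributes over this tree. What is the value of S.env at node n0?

1. n4.fin = "vk"  [terminal]
2. n5.sig = -5  [terminal]
3. n3.cnt = true  [c.sig > -6]
4. n3.depth = -9  [c.sig - 4]
5. n3.env = 1  [c.sig * -1 - 4]
6. n2.key = "km"  ["km"]
7. n2.acc = 13  [S.depth + 22]
8. n2.lim = 2  [S.env + 1]
9. n2.live = false  [S.cnt == false]
10. n1.lab = 20  [C.lim * -2 + 24]
11. n1.hot = true  [C.live == false]
12. n6.key = 29  [terminal]
13. n0.cnt = true  [g.key == 29]
14. n0.depth = 19  [B.lab - 1]
15. n0.env = 12  [g.key + B.lab - 37]

12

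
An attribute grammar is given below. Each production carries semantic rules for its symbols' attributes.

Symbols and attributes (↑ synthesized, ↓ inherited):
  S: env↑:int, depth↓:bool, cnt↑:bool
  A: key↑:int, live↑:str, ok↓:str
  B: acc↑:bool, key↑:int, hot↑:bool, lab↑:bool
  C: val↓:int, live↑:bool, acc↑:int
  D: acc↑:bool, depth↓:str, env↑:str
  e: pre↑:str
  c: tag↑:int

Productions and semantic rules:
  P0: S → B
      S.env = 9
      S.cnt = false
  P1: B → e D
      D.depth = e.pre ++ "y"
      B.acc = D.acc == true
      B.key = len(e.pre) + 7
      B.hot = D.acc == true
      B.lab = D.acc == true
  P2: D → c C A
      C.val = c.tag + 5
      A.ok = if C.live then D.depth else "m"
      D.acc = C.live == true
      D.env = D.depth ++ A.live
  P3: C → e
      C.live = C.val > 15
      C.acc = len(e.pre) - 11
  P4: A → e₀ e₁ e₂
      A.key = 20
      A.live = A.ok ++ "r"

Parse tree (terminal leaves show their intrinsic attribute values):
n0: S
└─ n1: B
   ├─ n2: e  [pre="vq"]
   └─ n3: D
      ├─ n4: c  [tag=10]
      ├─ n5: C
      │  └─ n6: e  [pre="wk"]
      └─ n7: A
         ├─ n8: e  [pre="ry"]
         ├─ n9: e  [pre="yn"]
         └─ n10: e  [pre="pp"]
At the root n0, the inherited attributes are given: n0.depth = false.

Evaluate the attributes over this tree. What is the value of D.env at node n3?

"vqymr"

1. n0.depth = false  [given at root]
2. n2.pre = "vq"  [terminal]
3. n3.depth = "vqy"  [e.pre ++ "y"]
4. n4.tag = 10  [terminal]
5. n5.val = 15  [c.tag + 5]
6. n6.pre = "wk"  [terminal]
7. n5.live = false  [C.val > 15]
8. n5.acc = -9  [len(e.pre) - 11]
9. n7.ok = "m"  [if C.live then D.depth else "m"]
10. n8.pre = "ry"  [terminal]
11. n9.pre = "yn"  [terminal]
12. n10.pre = "pp"  [terminal]
13. n7.key = 20  [20]
14. n7.live = "mr"  [A.ok ++ "r"]
15. n3.acc = false  [C.live == true]
16. n3.env = "vqymr"  [D.depth ++ A.live]
17. n1.acc = false  [D.acc == true]
18. n1.key = 9  [len(e.pre) + 7]
19. n1.hot = false  [D.acc == true]
20. n1.lab = false  [D.acc == true]
21. n0.env = 9  [9]
22. n0.cnt = false  [false]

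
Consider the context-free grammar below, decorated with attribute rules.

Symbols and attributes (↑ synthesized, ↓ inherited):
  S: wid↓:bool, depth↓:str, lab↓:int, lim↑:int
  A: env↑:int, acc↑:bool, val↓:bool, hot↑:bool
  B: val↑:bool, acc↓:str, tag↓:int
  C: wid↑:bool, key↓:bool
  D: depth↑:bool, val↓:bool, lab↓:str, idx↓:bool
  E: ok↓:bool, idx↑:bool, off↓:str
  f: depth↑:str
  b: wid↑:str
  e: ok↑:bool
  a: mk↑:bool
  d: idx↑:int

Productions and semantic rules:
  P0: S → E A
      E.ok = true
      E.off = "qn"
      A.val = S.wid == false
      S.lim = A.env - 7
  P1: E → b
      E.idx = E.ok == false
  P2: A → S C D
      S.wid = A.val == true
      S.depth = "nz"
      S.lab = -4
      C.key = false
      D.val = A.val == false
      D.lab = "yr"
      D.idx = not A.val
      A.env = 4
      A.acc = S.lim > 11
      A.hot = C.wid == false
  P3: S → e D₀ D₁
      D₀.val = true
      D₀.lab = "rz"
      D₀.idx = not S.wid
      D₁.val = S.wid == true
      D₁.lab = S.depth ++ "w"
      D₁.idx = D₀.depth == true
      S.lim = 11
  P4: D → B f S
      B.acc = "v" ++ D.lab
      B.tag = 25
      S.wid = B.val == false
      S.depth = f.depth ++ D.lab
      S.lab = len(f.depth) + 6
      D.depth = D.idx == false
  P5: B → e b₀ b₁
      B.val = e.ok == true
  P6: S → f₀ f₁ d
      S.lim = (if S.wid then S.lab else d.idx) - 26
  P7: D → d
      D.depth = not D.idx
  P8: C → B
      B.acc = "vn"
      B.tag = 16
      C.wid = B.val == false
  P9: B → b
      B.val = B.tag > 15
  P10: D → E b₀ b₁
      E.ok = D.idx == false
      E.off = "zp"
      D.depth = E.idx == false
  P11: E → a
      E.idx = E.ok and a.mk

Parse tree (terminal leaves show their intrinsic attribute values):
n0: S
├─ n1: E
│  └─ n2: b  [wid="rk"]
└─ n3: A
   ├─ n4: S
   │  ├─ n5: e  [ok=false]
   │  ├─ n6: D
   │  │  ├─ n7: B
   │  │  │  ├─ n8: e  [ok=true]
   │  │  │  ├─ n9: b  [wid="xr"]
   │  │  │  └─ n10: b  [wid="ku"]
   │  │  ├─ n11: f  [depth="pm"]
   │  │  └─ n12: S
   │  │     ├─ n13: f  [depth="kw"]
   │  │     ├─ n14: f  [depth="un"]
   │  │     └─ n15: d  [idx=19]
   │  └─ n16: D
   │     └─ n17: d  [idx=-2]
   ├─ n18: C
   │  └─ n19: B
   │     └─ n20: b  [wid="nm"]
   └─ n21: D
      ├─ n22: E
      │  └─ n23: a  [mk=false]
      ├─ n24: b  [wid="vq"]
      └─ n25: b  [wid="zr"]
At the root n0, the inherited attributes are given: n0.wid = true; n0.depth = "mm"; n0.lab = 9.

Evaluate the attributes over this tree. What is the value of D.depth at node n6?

1. n0.wid = true  [given at root]
2. n0.depth = "mm"  [given at root]
3. n0.lab = 9  [given at root]
4. n1.ok = true  [true]
5. n1.off = "qn"  ["qn"]
6. n2.wid = "rk"  [terminal]
7. n1.idx = false  [E.ok == false]
8. n3.val = false  [S.wid == false]
9. n4.wid = false  [A.val == true]
10. n4.depth = "nz"  ["nz"]
11. n4.lab = -4  [-4]
12. n5.ok = false  [terminal]
13. n6.val = true  [true]
14. n6.lab = "rz"  ["rz"]
15. n6.idx = true  [not S.wid]
16. n7.acc = "vrz"  ["v" ++ D.lab]
17. n7.tag = 25  [25]
18. n8.ok = true  [terminal]
19. n9.wid = "xr"  [terminal]
20. n10.wid = "ku"  [terminal]
21. n7.val = true  [e.ok == true]
22. n11.depth = "pm"  [terminal]
23. n12.wid = false  [B.val == false]
24. n12.depth = "pmrz"  [f.depth ++ D.lab]
25. n12.lab = 8  [len(f.depth) + 6]
26. n13.depth = "kw"  [terminal]
27. n14.depth = "un"  [terminal]
28. n15.idx = 19  [terminal]
29. n12.lim = -7  [(if S.wid then S.lab else d.idx) - 26]
30. n6.depth = false  [D.idx == false]
31. n16.val = false  [S.wid == true]
32. n16.lab = "nzw"  [S.depth ++ "w"]
33. n16.idx = false  [D₀.depth == true]
34. n17.idx = -2  [terminal]
35. n16.depth = true  [not D.idx]
36. n4.lim = 11  [11]
37. n18.key = false  [false]
38. n19.acc = "vn"  ["vn"]
39. n19.tag = 16  [16]
40. n20.wid = "nm"  [terminal]
41. n19.val = true  [B.tag > 15]
42. n18.wid = false  [B.val == false]
43. n21.val = true  [A.val == false]
44. n21.lab = "yr"  ["yr"]
45. n21.idx = true  [not A.val]
46. n22.ok = false  [D.idx == false]
47. n22.off = "zp"  ["zp"]
48. n23.mk = false  [terminal]
49. n22.idx = false  [E.ok and a.mk]
50. n24.wid = "vq"  [terminal]
51. n25.wid = "zr"  [terminal]
52. n21.depth = true  [E.idx == false]
53. n3.env = 4  [4]
54. n3.acc = false  [S.lim > 11]
55. n3.hot = true  [C.wid == false]
56. n0.lim = -3  [A.env - 7]

false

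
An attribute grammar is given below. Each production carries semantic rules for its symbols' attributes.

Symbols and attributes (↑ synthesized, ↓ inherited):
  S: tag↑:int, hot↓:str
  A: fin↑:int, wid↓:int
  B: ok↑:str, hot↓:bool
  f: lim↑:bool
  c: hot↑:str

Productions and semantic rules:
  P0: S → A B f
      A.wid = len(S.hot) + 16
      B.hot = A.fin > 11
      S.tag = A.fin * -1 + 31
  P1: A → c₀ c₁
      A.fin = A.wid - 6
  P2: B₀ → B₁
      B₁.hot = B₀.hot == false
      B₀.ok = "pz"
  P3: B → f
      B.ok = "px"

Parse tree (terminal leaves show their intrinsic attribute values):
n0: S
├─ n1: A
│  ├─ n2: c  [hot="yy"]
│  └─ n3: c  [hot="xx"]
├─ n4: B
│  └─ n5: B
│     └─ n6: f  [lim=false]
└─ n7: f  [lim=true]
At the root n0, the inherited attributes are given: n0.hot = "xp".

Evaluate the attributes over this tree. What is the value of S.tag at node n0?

19

1. n0.hot = "xp"  [given at root]
2. n1.wid = 18  [len(S.hot) + 16]
3. n2.hot = "yy"  [terminal]
4. n3.hot = "xx"  [terminal]
5. n1.fin = 12  [A.wid - 6]
6. n4.hot = true  [A.fin > 11]
7. n5.hot = false  [B₀.hot == false]
8. n6.lim = false  [terminal]
9. n5.ok = "px"  ["px"]
10. n4.ok = "pz"  ["pz"]
11. n7.lim = true  [terminal]
12. n0.tag = 19  [A.fin * -1 + 31]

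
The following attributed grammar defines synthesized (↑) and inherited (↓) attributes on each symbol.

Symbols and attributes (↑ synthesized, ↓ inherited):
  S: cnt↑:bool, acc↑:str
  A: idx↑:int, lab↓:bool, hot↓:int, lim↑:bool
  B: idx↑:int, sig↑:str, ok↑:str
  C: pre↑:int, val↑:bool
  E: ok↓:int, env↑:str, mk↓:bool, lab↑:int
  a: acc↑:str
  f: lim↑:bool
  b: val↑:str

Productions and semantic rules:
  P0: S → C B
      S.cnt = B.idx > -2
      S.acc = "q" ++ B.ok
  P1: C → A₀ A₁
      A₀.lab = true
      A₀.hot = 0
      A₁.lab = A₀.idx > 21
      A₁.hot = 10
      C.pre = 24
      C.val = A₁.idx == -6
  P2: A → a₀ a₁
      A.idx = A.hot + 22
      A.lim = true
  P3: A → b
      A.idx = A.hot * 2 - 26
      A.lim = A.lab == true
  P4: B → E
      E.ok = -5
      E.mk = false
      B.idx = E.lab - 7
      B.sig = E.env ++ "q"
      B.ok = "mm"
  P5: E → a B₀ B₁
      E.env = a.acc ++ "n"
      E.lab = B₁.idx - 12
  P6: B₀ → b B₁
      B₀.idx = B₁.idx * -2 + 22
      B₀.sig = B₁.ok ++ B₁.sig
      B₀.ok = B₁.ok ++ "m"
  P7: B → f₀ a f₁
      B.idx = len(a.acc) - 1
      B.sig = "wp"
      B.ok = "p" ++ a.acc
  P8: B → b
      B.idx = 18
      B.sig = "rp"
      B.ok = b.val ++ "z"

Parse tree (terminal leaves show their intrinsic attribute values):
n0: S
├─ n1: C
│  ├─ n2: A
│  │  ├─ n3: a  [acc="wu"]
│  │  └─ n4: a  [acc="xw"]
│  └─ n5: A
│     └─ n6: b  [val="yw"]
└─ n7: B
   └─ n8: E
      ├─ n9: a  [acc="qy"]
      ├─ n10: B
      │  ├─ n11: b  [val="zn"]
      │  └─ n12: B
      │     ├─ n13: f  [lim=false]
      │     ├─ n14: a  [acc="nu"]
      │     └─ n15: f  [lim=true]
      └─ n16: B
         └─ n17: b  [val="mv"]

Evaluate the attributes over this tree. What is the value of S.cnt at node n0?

true

1. n2.lab = true  [true]
2. n2.hot = 0  [0]
3. n3.acc = "wu"  [terminal]
4. n4.acc = "xw"  [terminal]
5. n2.idx = 22  [A.hot + 22]
6. n2.lim = true  [true]
7. n5.lab = true  [A₀.idx > 21]
8. n5.hot = 10  [10]
9. n6.val = "yw"  [terminal]
10. n5.idx = -6  [A.hot * 2 - 26]
11. n5.lim = true  [A.lab == true]
12. n1.pre = 24  [24]
13. n1.val = true  [A₁.idx == -6]
14. n8.ok = -5  [-5]
15. n8.mk = false  [false]
16. n9.acc = "qy"  [terminal]
17. n11.val = "zn"  [terminal]
18. n13.lim = false  [terminal]
19. n14.acc = "nu"  [terminal]
20. n15.lim = true  [terminal]
21. n12.idx = 1  [len(a.acc) - 1]
22. n12.sig = "wp"  ["wp"]
23. n12.ok = "pnu"  ["p" ++ a.acc]
24. n10.idx = 20  [B₁.idx * -2 + 22]
25. n10.sig = "pnuwp"  [B₁.ok ++ B₁.sig]
26. n10.ok = "pnum"  [B₁.ok ++ "m"]
27. n17.val = "mv"  [terminal]
28. n16.idx = 18  [18]
29. n16.sig = "rp"  ["rp"]
30. n16.ok = "mvz"  [b.val ++ "z"]
31. n8.env = "qyn"  [a.acc ++ "n"]
32. n8.lab = 6  [B₁.idx - 12]
33. n7.idx = -1  [E.lab - 7]
34. n7.sig = "qynq"  [E.env ++ "q"]
35. n7.ok = "mm"  ["mm"]
36. n0.cnt = true  [B.idx > -2]
37. n0.acc = "qmm"  ["q" ++ B.ok]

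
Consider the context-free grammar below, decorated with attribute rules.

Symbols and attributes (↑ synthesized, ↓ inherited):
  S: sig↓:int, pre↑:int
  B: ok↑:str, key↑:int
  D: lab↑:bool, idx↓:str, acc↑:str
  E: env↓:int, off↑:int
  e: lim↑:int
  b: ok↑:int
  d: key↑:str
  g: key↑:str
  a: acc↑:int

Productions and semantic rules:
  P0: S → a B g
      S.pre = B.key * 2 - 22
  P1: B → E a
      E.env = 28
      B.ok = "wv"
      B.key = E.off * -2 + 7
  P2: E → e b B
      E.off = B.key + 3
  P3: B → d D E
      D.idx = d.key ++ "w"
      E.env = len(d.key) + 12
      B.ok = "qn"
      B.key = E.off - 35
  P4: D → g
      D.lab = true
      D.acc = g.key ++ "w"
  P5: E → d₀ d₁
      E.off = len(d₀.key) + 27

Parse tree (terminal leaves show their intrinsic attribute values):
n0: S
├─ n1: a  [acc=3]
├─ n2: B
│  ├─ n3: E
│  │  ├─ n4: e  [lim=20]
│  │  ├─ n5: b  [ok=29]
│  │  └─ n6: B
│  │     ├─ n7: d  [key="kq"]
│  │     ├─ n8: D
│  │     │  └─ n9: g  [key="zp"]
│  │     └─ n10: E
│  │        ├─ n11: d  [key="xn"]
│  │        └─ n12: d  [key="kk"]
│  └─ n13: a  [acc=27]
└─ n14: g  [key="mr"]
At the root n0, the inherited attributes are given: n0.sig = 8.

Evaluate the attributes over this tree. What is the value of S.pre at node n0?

1. n0.sig = 8  [given at root]
2. n1.acc = 3  [terminal]
3. n3.env = 28  [28]
4. n4.lim = 20  [terminal]
5. n5.ok = 29  [terminal]
6. n7.key = "kq"  [terminal]
7. n8.idx = "kqw"  [d.key ++ "w"]
8. n9.key = "zp"  [terminal]
9. n8.lab = true  [true]
10. n8.acc = "zpw"  [g.key ++ "w"]
11. n10.env = 14  [len(d.key) + 12]
12. n11.key = "xn"  [terminal]
13. n12.key = "kk"  [terminal]
14. n10.off = 29  [len(d₀.key) + 27]
15. n6.ok = "qn"  ["qn"]
16. n6.key = -6  [E.off - 35]
17. n3.off = -3  [B.key + 3]
18. n13.acc = 27  [terminal]
19. n2.ok = "wv"  ["wv"]
20. n2.key = 13  [E.off * -2 + 7]
21. n14.key = "mr"  [terminal]
22. n0.pre = 4  [B.key * 2 - 22]

4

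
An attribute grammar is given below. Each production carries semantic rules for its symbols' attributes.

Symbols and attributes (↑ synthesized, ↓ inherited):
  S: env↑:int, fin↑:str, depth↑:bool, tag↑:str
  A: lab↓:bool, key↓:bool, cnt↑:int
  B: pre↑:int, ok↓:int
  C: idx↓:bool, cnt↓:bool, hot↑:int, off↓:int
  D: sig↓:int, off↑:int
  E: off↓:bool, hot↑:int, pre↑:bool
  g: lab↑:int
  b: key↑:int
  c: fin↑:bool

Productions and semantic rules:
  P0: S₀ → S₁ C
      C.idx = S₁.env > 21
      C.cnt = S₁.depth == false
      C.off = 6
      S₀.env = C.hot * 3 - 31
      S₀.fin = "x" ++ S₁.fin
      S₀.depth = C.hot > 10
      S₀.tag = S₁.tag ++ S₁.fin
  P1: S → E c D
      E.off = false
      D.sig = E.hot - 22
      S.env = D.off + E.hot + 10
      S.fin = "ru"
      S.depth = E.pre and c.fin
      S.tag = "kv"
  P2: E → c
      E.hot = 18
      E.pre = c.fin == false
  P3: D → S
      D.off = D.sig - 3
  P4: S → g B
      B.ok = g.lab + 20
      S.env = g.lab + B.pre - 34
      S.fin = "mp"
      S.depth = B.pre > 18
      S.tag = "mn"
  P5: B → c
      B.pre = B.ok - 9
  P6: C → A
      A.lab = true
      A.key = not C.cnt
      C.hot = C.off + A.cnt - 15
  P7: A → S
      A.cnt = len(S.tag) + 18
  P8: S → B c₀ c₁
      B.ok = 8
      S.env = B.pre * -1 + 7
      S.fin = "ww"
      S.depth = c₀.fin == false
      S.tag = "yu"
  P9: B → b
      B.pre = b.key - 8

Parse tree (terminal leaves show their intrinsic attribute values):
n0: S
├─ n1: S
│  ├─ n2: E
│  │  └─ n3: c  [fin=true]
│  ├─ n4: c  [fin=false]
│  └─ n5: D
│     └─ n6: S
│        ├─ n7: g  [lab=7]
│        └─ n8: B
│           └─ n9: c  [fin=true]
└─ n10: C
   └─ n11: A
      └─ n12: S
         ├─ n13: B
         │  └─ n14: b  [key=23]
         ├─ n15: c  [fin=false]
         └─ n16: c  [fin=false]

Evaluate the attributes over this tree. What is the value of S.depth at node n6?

1. n2.off = false  [false]
2. n3.fin = true  [terminal]
3. n2.hot = 18  [18]
4. n2.pre = false  [c.fin == false]
5. n4.fin = false  [terminal]
6. n5.sig = -4  [E.hot - 22]
7. n7.lab = 7  [terminal]
8. n8.ok = 27  [g.lab + 20]
9. n9.fin = true  [terminal]
10. n8.pre = 18  [B.ok - 9]
11. n6.env = -9  [g.lab + B.pre - 34]
12. n6.fin = "mp"  ["mp"]
13. n6.depth = false  [B.pre > 18]
14. n6.tag = "mn"  ["mn"]
15. n5.off = -7  [D.sig - 3]
16. n1.env = 21  [D.off + E.hot + 10]
17. n1.fin = "ru"  ["ru"]
18. n1.depth = false  [E.pre and c.fin]
19. n1.tag = "kv"  ["kv"]
20. n10.idx = false  [S₁.env > 21]
21. n10.cnt = true  [S₁.depth == false]
22. n10.off = 6  [6]
23. n11.lab = true  [true]
24. n11.key = false  [not C.cnt]
25. n13.ok = 8  [8]
26. n14.key = 23  [terminal]
27. n13.pre = 15  [b.key - 8]
28. n15.fin = false  [terminal]
29. n16.fin = false  [terminal]
30. n12.env = -8  [B.pre * -1 + 7]
31. n12.fin = "ww"  ["ww"]
32. n12.depth = true  [c₀.fin == false]
33. n12.tag = "yu"  ["yu"]
34. n11.cnt = 20  [len(S.tag) + 18]
35. n10.hot = 11  [C.off + A.cnt - 15]
36. n0.env = 2  [C.hot * 3 - 31]
37. n0.fin = "xru"  ["x" ++ S₁.fin]
38. n0.depth = true  [C.hot > 10]
39. n0.tag = "kvru"  [S₁.tag ++ S₁.fin]

false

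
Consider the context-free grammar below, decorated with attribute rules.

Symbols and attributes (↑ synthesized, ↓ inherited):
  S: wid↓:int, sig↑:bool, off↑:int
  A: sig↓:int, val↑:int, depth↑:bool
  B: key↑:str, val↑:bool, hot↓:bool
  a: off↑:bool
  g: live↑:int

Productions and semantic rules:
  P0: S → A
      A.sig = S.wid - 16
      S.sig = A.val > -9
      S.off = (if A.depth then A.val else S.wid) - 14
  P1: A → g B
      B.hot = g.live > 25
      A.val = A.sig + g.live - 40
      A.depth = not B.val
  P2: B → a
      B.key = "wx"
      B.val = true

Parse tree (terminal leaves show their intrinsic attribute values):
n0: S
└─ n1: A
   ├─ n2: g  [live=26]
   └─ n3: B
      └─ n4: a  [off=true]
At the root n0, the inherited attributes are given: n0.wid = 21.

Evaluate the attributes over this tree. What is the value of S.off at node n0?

7

1. n0.wid = 21  [given at root]
2. n1.sig = 5  [S.wid - 16]
3. n2.live = 26  [terminal]
4. n3.hot = true  [g.live > 25]
5. n4.off = true  [terminal]
6. n3.key = "wx"  ["wx"]
7. n3.val = true  [true]
8. n1.val = -9  [A.sig + g.live - 40]
9. n1.depth = false  [not B.val]
10. n0.sig = false  [A.val > -9]
11. n0.off = 7  [(if A.depth then A.val else S.wid) - 14]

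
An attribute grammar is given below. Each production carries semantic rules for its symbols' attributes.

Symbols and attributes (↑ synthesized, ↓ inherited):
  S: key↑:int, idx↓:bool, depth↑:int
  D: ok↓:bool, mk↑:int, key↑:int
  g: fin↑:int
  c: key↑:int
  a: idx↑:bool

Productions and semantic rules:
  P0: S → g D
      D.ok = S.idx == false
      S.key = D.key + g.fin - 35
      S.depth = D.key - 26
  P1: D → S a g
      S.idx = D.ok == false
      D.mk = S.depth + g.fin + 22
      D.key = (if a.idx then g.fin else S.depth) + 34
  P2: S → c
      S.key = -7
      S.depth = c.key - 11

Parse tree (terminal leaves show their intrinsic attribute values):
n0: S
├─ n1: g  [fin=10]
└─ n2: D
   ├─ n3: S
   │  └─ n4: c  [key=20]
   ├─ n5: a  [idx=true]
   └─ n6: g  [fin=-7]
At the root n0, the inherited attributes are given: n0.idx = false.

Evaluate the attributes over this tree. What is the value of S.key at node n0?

1. n0.idx = false  [given at root]
2. n1.fin = 10  [terminal]
3. n2.ok = true  [S.idx == false]
4. n3.idx = false  [D.ok == false]
5. n4.key = 20  [terminal]
6. n3.key = -7  [-7]
7. n3.depth = 9  [c.key - 11]
8. n5.idx = true  [terminal]
9. n6.fin = -7  [terminal]
10. n2.mk = 24  [S.depth + g.fin + 22]
11. n2.key = 27  [(if a.idx then g.fin else S.depth) + 34]
12. n0.key = 2  [D.key + g.fin - 35]
13. n0.depth = 1  [D.key - 26]

2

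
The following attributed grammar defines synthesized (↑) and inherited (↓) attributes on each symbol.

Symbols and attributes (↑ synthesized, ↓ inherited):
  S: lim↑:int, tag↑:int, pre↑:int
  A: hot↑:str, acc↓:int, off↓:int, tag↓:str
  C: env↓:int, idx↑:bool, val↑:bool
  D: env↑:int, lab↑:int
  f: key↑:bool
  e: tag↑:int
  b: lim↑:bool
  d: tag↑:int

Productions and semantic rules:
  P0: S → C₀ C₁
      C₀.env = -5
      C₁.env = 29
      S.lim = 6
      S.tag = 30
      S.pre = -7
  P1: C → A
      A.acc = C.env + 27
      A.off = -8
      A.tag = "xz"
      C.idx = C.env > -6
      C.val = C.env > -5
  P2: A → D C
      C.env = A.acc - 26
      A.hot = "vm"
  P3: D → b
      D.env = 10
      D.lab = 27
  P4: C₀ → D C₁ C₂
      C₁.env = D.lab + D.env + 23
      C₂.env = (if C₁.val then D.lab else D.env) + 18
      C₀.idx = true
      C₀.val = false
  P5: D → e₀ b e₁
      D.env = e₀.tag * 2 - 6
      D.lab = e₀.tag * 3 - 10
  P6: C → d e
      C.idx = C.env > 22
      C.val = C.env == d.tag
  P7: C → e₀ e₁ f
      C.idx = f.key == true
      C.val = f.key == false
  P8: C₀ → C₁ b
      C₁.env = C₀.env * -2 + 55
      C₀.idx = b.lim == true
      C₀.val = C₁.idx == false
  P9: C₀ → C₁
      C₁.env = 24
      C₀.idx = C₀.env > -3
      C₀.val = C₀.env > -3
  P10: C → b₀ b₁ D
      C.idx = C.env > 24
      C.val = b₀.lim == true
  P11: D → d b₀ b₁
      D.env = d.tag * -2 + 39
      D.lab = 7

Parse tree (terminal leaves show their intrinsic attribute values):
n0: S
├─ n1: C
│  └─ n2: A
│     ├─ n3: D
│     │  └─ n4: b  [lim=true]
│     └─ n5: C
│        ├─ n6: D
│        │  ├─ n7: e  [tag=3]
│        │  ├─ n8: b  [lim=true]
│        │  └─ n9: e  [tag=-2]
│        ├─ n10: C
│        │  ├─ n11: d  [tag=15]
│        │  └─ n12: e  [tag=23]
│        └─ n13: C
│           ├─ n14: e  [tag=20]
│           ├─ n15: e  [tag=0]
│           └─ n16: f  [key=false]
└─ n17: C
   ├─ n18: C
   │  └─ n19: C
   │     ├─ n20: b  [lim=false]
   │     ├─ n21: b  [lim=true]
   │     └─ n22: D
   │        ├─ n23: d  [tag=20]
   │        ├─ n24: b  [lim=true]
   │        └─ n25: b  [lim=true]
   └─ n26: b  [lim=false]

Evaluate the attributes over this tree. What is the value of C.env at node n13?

1. n1.env = -5  [-5]
2. n2.acc = 22  [C.env + 27]
3. n2.off = -8  [-8]
4. n2.tag = "xz"  ["xz"]
5. n4.lim = true  [terminal]
6. n3.env = 10  [10]
7. n3.lab = 27  [27]
8. n5.env = -4  [A.acc - 26]
9. n7.tag = 3  [terminal]
10. n8.lim = true  [terminal]
11. n9.tag = -2  [terminal]
12. n6.env = 0  [e₀.tag * 2 - 6]
13. n6.lab = -1  [e₀.tag * 3 - 10]
14. n10.env = 22  [D.lab + D.env + 23]
15. n11.tag = 15  [terminal]
16. n12.tag = 23  [terminal]
17. n10.idx = false  [C.env > 22]
18. n10.val = false  [C.env == d.tag]
19. n13.env = 18  [(if C₁.val then D.lab else D.env) + 18]
20. n14.tag = 20  [terminal]
21. n15.tag = 0  [terminal]
22. n16.key = false  [terminal]
23. n13.idx = false  [f.key == true]
24. n13.val = true  [f.key == false]
25. n5.idx = true  [true]
26. n5.val = false  [false]
27. n2.hot = "vm"  ["vm"]
28. n1.idx = true  [C.env > -6]
29. n1.val = false  [C.env > -5]
30. n17.env = 29  [29]
31. n18.env = -3  [C₀.env * -2 + 55]
32. n19.env = 24  [24]
33. n20.lim = false  [terminal]
34. n21.lim = true  [terminal]
35. n23.tag = 20  [terminal]
36. n24.lim = true  [terminal]
37. n25.lim = true  [terminal]
38. n22.env = -1  [d.tag * -2 + 39]
39. n22.lab = 7  [7]
40. n19.idx = false  [C.env > 24]
41. n19.val = false  [b₀.lim == true]
42. n18.idx = false  [C₀.env > -3]
43. n18.val = false  [C₀.env > -3]
44. n26.lim = false  [terminal]
45. n17.idx = false  [b.lim == true]
46. n17.val = true  [C₁.idx == false]
47. n0.lim = 6  [6]
48. n0.tag = 30  [30]
49. n0.pre = -7  [-7]

18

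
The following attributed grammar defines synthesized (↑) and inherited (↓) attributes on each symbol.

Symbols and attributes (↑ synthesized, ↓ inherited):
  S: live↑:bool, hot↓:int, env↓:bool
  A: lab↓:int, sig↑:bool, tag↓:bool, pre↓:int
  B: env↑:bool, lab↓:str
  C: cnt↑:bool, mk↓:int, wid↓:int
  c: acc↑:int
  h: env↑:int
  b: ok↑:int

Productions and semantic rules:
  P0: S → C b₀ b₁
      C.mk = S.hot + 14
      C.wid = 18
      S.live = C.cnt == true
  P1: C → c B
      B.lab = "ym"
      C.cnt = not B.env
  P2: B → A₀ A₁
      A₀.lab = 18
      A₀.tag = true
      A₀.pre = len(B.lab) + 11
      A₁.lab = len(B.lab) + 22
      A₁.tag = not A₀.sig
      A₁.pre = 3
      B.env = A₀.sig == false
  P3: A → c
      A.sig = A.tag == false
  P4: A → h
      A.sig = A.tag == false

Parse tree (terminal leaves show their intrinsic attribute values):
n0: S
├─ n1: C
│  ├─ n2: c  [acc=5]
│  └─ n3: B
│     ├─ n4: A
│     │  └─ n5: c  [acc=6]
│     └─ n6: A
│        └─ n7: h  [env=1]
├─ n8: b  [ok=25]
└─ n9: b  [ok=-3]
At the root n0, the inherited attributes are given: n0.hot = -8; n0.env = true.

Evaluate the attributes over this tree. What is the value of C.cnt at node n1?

false

1. n0.hot = -8  [given at root]
2. n0.env = true  [given at root]
3. n1.mk = 6  [S.hot + 14]
4. n1.wid = 18  [18]
5. n2.acc = 5  [terminal]
6. n3.lab = "ym"  ["ym"]
7. n4.lab = 18  [18]
8. n4.tag = true  [true]
9. n4.pre = 13  [len(B.lab) + 11]
10. n5.acc = 6  [terminal]
11. n4.sig = false  [A.tag == false]
12. n6.lab = 24  [len(B.lab) + 22]
13. n6.tag = true  [not A₀.sig]
14. n6.pre = 3  [3]
15. n7.env = 1  [terminal]
16. n6.sig = false  [A.tag == false]
17. n3.env = true  [A₀.sig == false]
18. n1.cnt = false  [not B.env]
19. n8.ok = 25  [terminal]
20. n9.ok = -3  [terminal]
21. n0.live = false  [C.cnt == true]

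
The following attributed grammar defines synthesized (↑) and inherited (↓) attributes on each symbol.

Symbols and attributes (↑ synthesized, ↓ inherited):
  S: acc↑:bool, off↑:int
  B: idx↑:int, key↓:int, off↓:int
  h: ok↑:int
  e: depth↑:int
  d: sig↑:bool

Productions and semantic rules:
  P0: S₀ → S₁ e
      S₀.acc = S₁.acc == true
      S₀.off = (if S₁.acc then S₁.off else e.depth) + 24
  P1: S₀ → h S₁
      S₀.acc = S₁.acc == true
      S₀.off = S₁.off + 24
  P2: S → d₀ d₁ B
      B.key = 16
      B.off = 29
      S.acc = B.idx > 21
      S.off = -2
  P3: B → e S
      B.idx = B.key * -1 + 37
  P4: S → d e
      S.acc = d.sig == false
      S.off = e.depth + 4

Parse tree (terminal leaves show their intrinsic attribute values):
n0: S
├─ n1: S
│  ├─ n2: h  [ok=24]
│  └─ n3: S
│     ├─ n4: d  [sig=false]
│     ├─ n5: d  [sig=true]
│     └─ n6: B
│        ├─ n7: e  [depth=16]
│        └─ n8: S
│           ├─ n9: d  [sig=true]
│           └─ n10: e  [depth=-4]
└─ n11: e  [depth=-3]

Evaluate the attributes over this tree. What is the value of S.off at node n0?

1. n2.ok = 24  [terminal]
2. n4.sig = false  [terminal]
3. n5.sig = true  [terminal]
4. n6.key = 16  [16]
5. n6.off = 29  [29]
6. n7.depth = 16  [terminal]
7. n9.sig = true  [terminal]
8. n10.depth = -4  [terminal]
9. n8.acc = false  [d.sig == false]
10. n8.off = 0  [e.depth + 4]
11. n6.idx = 21  [B.key * -1 + 37]
12. n3.acc = false  [B.idx > 21]
13. n3.off = -2  [-2]
14. n1.acc = false  [S₁.acc == true]
15. n1.off = 22  [S₁.off + 24]
16. n11.depth = -3  [terminal]
17. n0.acc = false  [S₁.acc == true]
18. n0.off = 21  [(if S₁.acc then S₁.off else e.depth) + 24]

21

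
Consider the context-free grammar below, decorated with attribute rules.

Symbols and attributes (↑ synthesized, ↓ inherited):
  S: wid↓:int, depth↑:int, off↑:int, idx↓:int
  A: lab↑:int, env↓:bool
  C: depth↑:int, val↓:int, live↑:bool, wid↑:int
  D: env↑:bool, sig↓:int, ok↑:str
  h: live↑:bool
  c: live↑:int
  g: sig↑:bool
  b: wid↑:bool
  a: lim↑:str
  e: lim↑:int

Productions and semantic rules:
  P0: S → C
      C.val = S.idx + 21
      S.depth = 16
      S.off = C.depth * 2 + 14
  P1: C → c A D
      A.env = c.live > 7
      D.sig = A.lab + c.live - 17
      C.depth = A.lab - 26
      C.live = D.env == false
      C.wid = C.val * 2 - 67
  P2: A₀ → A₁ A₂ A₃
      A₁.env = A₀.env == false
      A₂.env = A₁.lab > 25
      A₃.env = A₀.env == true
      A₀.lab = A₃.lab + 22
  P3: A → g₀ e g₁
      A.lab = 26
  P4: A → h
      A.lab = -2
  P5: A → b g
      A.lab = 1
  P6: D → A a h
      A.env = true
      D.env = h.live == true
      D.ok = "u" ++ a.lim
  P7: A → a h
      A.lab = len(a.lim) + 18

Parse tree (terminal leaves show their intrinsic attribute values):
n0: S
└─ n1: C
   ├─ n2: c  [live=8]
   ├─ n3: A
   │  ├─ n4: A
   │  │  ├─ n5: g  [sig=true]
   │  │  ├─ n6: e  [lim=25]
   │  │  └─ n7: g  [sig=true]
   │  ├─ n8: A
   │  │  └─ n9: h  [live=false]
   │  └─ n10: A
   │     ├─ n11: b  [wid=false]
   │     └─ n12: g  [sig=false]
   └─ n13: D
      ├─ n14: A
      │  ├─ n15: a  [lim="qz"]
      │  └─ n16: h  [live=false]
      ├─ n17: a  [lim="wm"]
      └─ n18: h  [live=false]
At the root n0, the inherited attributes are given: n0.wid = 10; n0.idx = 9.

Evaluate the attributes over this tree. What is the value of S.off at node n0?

1. n0.wid = 10  [given at root]
2. n0.idx = 9  [given at root]
3. n1.val = 30  [S.idx + 21]
4. n2.live = 8  [terminal]
5. n3.env = true  [c.live > 7]
6. n4.env = false  [A₀.env == false]
7. n5.sig = true  [terminal]
8. n6.lim = 25  [terminal]
9. n7.sig = true  [terminal]
10. n4.lab = 26  [26]
11. n8.env = true  [A₁.lab > 25]
12. n9.live = false  [terminal]
13. n8.lab = -2  [-2]
14. n10.env = true  [A₀.env == true]
15. n11.wid = false  [terminal]
16. n12.sig = false  [terminal]
17. n10.lab = 1  [1]
18. n3.lab = 23  [A₃.lab + 22]
19. n13.sig = 14  [A.lab + c.live - 17]
20. n14.env = true  [true]
21. n15.lim = "qz"  [terminal]
22. n16.live = false  [terminal]
23. n14.lab = 20  [len(a.lim) + 18]
24. n17.lim = "wm"  [terminal]
25. n18.live = false  [terminal]
26. n13.env = false  [h.live == true]
27. n13.ok = "uwm"  ["u" ++ a.lim]
28. n1.depth = -3  [A.lab - 26]
29. n1.live = true  [D.env == false]
30. n1.wid = -7  [C.val * 2 - 67]
31. n0.depth = 16  [16]
32. n0.off = 8  [C.depth * 2 + 14]

8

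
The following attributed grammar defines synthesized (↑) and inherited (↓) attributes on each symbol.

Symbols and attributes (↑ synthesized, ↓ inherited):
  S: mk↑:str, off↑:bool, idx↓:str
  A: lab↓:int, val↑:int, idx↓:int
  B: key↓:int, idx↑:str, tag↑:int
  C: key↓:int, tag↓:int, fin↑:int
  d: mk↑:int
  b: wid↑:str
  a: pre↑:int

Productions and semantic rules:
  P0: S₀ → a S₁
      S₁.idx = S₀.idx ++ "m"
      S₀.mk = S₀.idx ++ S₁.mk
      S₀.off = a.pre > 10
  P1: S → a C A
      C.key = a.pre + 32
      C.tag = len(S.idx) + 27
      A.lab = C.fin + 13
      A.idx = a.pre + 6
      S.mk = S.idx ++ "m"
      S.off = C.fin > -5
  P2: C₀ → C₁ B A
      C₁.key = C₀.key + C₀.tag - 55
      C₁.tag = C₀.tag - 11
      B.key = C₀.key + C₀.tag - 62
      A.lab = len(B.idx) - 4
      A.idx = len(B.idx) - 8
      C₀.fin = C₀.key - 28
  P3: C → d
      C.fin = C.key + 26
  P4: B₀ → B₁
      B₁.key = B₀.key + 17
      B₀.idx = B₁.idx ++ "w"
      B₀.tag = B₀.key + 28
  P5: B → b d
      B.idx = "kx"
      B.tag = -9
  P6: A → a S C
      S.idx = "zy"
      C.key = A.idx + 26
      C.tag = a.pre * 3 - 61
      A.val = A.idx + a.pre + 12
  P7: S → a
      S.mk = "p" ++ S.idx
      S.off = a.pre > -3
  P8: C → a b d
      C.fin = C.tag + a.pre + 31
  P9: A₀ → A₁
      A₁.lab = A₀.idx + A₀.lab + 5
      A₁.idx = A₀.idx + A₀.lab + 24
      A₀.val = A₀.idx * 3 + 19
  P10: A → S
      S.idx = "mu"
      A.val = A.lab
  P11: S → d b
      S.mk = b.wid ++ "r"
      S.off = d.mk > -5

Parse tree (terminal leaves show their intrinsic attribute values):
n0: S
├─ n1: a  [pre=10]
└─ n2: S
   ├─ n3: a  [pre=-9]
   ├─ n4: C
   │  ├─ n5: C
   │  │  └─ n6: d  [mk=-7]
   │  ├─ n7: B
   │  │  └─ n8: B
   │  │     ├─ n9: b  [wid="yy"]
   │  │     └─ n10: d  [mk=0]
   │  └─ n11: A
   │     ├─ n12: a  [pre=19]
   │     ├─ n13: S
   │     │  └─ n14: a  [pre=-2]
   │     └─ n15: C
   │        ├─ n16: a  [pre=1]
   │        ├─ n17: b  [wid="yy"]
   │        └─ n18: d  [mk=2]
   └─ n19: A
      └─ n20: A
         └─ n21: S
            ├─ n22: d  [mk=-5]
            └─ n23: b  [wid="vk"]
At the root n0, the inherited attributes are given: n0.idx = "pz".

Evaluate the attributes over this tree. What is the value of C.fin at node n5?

1. n0.idx = "pz"  [given at root]
2. n1.pre = 10  [terminal]
3. n2.idx = "pzm"  [S₀.idx ++ "m"]
4. n3.pre = -9  [terminal]
5. n4.key = 23  [a.pre + 32]
6. n4.tag = 30  [len(S.idx) + 27]
7. n5.key = -2  [C₀.key + C₀.tag - 55]
8. n5.tag = 19  [C₀.tag - 11]
9. n6.mk = -7  [terminal]
10. n5.fin = 24  [C.key + 26]
11. n7.key = -9  [C₀.key + C₀.tag - 62]
12. n8.key = 8  [B₀.key + 17]
13. n9.wid = "yy"  [terminal]
14. n10.mk = 0  [terminal]
15. n8.idx = "kx"  ["kx"]
16. n8.tag = -9  [-9]
17. n7.idx = "kxw"  [B₁.idx ++ "w"]
18. n7.tag = 19  [B₀.key + 28]
19. n11.lab = -1  [len(B.idx) - 4]
20. n11.idx = -5  [len(B.idx) - 8]
21. n12.pre = 19  [terminal]
22. n13.idx = "zy"  ["zy"]
23. n14.pre = -2  [terminal]
24. n13.mk = "pzy"  ["p" ++ S.idx]
25. n13.off = true  [a.pre > -3]
26. n15.key = 21  [A.idx + 26]
27. n15.tag = -4  [a.pre * 3 - 61]
28. n16.pre = 1  [terminal]
29. n17.wid = "yy"  [terminal]
30. n18.mk = 2  [terminal]
31. n15.fin = 28  [C.tag + a.pre + 31]
32. n11.val = 26  [A.idx + a.pre + 12]
33. n4.fin = -5  [C₀.key - 28]
34. n19.lab = 8  [C.fin + 13]
35. n19.idx = -3  [a.pre + 6]
36. n20.lab = 10  [A₀.idx + A₀.lab + 5]
37. n20.idx = 29  [A₀.idx + A₀.lab + 24]
38. n21.idx = "mu"  ["mu"]
39. n22.mk = -5  [terminal]
40. n23.wid = "vk"  [terminal]
41. n21.mk = "vkr"  [b.wid ++ "r"]
42. n21.off = false  [d.mk > -5]
43. n20.val = 10  [A.lab]
44. n19.val = 10  [A₀.idx * 3 + 19]
45. n2.mk = "pzmm"  [S.idx ++ "m"]
46. n2.off = false  [C.fin > -5]
47. n0.mk = "pzpzmm"  [S₀.idx ++ S₁.mk]
48. n0.off = false  [a.pre > 10]

24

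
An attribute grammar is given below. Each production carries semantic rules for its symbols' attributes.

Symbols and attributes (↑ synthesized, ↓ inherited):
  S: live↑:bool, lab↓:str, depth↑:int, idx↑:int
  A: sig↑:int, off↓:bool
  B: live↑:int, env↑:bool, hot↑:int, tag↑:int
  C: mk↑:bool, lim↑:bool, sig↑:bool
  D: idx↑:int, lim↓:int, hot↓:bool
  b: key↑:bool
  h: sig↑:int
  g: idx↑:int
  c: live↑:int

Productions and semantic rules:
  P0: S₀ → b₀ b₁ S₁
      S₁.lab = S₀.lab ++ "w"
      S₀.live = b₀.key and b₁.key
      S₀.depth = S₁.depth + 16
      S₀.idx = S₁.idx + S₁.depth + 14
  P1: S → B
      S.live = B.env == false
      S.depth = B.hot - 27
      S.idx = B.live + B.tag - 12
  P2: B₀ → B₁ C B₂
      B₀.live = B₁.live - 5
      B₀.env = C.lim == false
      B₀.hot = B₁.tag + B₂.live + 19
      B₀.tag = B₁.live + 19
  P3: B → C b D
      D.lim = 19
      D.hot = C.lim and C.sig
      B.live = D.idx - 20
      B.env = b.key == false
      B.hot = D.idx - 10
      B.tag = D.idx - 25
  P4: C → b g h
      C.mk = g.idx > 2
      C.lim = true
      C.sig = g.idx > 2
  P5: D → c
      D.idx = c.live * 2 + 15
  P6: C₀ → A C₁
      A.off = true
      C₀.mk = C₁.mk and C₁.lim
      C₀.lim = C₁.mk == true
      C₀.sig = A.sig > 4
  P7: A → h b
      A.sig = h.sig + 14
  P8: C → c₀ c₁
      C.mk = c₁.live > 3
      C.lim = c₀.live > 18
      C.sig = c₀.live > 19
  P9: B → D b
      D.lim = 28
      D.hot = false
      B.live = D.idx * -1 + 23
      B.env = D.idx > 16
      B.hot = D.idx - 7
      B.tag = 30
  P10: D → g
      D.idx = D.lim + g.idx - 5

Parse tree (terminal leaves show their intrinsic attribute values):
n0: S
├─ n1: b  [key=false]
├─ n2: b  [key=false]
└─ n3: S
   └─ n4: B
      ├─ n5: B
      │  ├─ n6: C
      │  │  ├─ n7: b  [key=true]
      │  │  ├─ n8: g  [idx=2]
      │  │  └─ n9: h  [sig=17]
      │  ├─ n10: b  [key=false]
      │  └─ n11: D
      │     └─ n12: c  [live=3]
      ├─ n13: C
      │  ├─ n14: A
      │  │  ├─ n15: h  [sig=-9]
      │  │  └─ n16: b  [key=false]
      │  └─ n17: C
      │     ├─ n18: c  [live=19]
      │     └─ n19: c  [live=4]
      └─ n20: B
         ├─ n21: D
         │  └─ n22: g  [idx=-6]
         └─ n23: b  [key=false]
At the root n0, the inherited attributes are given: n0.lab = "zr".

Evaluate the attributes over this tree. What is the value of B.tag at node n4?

20

1. n0.lab = "zr"  [given at root]
2. n1.key = false  [terminal]
3. n2.key = false  [terminal]
4. n3.lab = "zrw"  [S₀.lab ++ "w"]
5. n7.key = true  [terminal]
6. n8.idx = 2  [terminal]
7. n9.sig = 17  [terminal]
8. n6.mk = false  [g.idx > 2]
9. n6.lim = true  [true]
10. n6.sig = false  [g.idx > 2]
11. n10.key = false  [terminal]
12. n11.lim = 19  [19]
13. n11.hot = false  [C.lim and C.sig]
14. n12.live = 3  [terminal]
15. n11.idx = 21  [c.live * 2 + 15]
16. n5.live = 1  [D.idx - 20]
17. n5.env = true  [b.key == false]
18. n5.hot = 11  [D.idx - 10]
19. n5.tag = -4  [D.idx - 25]
20. n14.off = true  [true]
21. n15.sig = -9  [terminal]
22. n16.key = false  [terminal]
23. n14.sig = 5  [h.sig + 14]
24. n18.live = 19  [terminal]
25. n19.live = 4  [terminal]
26. n17.mk = true  [c₁.live > 3]
27. n17.lim = true  [c₀.live > 18]
28. n17.sig = false  [c₀.live > 19]
29. n13.mk = true  [C₁.mk and C₁.lim]
30. n13.lim = true  [C₁.mk == true]
31. n13.sig = true  [A.sig > 4]
32. n21.lim = 28  [28]
33. n21.hot = false  [false]
34. n22.idx = -6  [terminal]
35. n21.idx = 17  [D.lim + g.idx - 5]
36. n23.key = false  [terminal]
37. n20.live = 6  [D.idx * -1 + 23]
38. n20.env = true  [D.idx > 16]
39. n20.hot = 10  [D.idx - 7]
40. n20.tag = 30  [30]
41. n4.live = -4  [B₁.live - 5]
42. n4.env = false  [C.lim == false]
43. n4.hot = 21  [B₁.tag + B₂.live + 19]
44. n4.tag = 20  [B₁.live + 19]
45. n3.live = true  [B.env == false]
46. n3.depth = -6  [B.hot - 27]
47. n3.idx = 4  [B.live + B.tag - 12]
48. n0.live = false  [b₀.key and b₁.key]
49. n0.depth = 10  [S₁.depth + 16]
50. n0.idx = 12  [S₁.idx + S₁.depth + 14]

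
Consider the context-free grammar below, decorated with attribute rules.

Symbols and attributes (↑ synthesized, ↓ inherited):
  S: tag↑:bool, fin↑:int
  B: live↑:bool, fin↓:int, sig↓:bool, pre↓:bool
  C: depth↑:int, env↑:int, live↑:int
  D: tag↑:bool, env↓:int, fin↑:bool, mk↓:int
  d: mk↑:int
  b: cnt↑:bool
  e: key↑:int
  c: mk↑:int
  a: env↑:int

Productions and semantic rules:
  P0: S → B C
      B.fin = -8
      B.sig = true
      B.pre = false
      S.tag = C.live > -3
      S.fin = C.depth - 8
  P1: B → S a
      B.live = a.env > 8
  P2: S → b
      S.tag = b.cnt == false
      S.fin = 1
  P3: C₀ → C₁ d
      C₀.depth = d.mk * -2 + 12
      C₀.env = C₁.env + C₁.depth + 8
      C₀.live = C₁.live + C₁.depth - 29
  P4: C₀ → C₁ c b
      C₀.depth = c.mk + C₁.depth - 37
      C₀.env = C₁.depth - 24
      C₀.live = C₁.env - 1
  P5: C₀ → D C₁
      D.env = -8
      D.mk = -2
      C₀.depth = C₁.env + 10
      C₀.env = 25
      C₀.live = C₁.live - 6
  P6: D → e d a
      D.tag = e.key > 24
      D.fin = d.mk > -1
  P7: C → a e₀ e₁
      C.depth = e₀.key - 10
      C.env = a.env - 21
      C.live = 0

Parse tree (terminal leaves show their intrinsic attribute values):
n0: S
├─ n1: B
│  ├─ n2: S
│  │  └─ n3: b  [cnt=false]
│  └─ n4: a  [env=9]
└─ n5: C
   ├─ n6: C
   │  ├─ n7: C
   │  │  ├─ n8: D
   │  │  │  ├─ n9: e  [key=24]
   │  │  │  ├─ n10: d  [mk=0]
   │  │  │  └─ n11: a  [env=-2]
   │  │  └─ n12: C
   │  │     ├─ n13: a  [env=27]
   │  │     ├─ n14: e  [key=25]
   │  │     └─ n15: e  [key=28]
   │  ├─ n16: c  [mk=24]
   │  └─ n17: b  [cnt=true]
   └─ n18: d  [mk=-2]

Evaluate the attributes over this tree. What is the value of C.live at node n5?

-2

1. n1.fin = -8  [-8]
2. n1.sig = true  [true]
3. n1.pre = false  [false]
4. n3.cnt = false  [terminal]
5. n2.tag = true  [b.cnt == false]
6. n2.fin = 1  [1]
7. n4.env = 9  [terminal]
8. n1.live = true  [a.env > 8]
9. n8.env = -8  [-8]
10. n8.mk = -2  [-2]
11. n9.key = 24  [terminal]
12. n10.mk = 0  [terminal]
13. n11.env = -2  [terminal]
14. n8.tag = false  [e.key > 24]
15. n8.fin = true  [d.mk > -1]
16. n13.env = 27  [terminal]
17. n14.key = 25  [terminal]
18. n15.key = 28  [terminal]
19. n12.depth = 15  [e₀.key - 10]
20. n12.env = 6  [a.env - 21]
21. n12.live = 0  [0]
22. n7.depth = 16  [C₁.env + 10]
23. n7.env = 25  [25]
24. n7.live = -6  [C₁.live - 6]
25. n16.mk = 24  [terminal]
26. n17.cnt = true  [terminal]
27. n6.depth = 3  [c.mk + C₁.depth - 37]
28. n6.env = -8  [C₁.depth - 24]
29. n6.live = 24  [C₁.env - 1]
30. n18.mk = -2  [terminal]
31. n5.depth = 16  [d.mk * -2 + 12]
32. n5.env = 3  [C₁.env + C₁.depth + 8]
33. n5.live = -2  [C₁.live + C₁.depth - 29]
34. n0.tag = true  [C.live > -3]
35. n0.fin = 8  [C.depth - 8]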